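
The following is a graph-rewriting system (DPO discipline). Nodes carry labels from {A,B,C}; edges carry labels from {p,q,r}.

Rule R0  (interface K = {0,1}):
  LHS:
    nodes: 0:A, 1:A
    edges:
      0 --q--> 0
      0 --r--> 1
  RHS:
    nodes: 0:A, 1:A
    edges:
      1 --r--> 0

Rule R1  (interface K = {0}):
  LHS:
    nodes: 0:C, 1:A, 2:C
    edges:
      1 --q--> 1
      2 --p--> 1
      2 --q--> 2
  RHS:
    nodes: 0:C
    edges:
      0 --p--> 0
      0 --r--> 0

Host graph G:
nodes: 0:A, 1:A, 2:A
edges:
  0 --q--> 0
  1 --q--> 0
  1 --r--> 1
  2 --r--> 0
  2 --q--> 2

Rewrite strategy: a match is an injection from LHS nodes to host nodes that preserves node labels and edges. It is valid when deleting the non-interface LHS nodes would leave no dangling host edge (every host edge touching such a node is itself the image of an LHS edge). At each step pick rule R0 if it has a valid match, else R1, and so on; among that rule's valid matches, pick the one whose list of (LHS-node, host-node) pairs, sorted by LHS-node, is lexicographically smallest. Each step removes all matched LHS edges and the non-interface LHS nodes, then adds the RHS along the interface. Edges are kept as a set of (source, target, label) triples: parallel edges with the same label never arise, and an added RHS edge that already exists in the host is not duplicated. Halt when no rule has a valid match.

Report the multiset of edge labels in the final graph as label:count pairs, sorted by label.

initial: |V|=3 |E|=5  E = 0-q->0 1-q->0 1-r->1 2-r->0 2-q->2
step 1: apply R0 at {0↦2, 1↦0}  → |V|=3 |E|=4  E = 0-q->0 0-r->2 1-q->0 1-r->1
step 2: apply R0 at {0↦0, 1↦2}  → |V|=3 |E|=3  E = 1-q->0 1-r->1 2-r->0
final graph: no rule applies after step 2
NF edges: [(1, 0, 'q'), (1, 1, 'r'), (2, 0, 'r')]

Answer: q:1 r:2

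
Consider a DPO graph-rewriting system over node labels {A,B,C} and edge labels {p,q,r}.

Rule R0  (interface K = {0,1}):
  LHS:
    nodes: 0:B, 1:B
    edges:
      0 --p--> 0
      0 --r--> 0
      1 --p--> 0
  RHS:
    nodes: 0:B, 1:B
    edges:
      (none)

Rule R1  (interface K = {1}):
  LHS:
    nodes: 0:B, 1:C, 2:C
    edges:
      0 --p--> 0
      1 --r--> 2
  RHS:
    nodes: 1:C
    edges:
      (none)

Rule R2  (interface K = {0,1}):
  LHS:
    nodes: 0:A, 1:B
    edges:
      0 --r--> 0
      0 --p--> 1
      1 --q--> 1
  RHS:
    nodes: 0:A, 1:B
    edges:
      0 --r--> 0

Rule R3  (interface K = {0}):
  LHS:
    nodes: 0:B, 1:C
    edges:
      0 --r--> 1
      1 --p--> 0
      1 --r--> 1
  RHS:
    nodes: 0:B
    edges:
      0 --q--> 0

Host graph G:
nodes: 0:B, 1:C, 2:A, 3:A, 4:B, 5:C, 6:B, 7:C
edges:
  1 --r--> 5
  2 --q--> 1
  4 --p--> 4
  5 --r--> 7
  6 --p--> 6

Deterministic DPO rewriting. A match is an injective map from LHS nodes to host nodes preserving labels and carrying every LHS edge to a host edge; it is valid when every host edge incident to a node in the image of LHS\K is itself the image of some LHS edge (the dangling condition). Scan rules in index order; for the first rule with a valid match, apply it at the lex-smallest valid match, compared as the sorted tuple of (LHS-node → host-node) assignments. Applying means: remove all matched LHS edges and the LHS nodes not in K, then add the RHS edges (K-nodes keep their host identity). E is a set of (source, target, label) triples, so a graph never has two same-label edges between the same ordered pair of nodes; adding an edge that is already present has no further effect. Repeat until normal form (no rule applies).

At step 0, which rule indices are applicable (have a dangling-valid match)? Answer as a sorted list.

R0: no valid match — LHS pattern not found
R1: 2 valid matches — {0↦4, 1↦5, 2↦7}, {0↦6, 1↦5, 2↦7}
R2: no valid match — LHS pattern not found
R3: no valid match — LHS pattern not found

Answer: [R1]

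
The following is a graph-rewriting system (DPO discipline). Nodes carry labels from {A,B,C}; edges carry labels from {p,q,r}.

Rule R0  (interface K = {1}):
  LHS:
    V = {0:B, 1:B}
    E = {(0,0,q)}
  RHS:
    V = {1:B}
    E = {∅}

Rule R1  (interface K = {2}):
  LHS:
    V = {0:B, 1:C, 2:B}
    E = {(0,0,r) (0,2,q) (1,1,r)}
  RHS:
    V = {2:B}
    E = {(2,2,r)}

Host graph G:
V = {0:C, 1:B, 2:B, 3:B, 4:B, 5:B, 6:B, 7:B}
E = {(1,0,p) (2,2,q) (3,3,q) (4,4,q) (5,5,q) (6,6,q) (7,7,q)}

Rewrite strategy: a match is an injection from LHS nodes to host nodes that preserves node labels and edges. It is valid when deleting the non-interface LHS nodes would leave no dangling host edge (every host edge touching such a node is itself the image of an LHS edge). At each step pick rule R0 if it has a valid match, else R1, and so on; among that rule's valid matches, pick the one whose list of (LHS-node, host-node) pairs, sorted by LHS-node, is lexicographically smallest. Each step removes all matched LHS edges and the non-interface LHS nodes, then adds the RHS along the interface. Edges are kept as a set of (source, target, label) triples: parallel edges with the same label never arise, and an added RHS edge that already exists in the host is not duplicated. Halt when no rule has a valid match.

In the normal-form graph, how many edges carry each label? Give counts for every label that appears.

start.  V:8 E:7  edges: 1-p->0 2-q->2 3-q->3 4-q->4 5-q->5 6-q->6 7-q->7
1. fire R0 via {0↦2, 1↦1}  →  V:7 E:6  edges: 1-p->0 3-q->3 4-q->4 5-q->5 6-q->6 7-q->7
2. fire R0 via {0↦3, 1↦1}  →  V:6 E:5  edges: 1-p->0 4-q->4 5-q->5 6-q->6 7-q->7
3. fire R0 via {0↦4, 1↦1}  →  V:5 E:4  edges: 1-p->0 5-q->5 6-q->6 7-q->7
4. fire R0 via {0↦5, 1↦1}  →  V:4 E:3  edges: 1-p->0 6-q->6 7-q->7
5. fire R0 via {0↦6, 1↦1}  →  V:3 E:2  edges: 1-p->0 7-q->7
6. fire R0 via {0↦7, 1↦1}  →  V:2 E:1  edges: 1-p->0
normal form: no rule applies after step 6
NF edges: [(1, 0, 'p')]

Answer: p:1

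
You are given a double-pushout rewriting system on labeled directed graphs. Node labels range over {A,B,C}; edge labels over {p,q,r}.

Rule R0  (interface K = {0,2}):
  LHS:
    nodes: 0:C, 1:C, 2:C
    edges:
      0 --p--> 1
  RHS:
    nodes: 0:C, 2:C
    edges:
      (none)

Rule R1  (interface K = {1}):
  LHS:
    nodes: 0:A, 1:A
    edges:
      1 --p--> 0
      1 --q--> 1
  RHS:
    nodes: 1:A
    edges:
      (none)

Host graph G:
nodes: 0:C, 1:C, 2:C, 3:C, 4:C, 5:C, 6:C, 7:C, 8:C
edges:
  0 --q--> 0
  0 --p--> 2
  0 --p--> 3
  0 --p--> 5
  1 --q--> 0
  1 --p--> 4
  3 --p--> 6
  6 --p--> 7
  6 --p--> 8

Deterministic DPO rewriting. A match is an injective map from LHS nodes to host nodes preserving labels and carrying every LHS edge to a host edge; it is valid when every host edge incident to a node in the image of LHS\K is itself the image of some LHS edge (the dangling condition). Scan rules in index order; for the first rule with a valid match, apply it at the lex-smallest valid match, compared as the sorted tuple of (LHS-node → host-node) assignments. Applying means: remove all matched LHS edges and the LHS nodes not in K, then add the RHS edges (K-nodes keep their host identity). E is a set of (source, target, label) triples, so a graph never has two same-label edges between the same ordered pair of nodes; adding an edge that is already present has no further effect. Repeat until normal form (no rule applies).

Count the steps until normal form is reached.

[0] host  ⇒  9 nodes, 9 edges  {0-q->0 0-p->2 0-p->3 0-p->5 1-q->0 1-p->4 3-p->6 6-p->7 6-p->8}
[1] R0 @ {0↦0, 1↦2, 2↦1}  ⇒  8 nodes, 8 edges  {0-q->0 0-p->3 0-p->5 1-q->0 1-p->4 3-p->6 6-p->7 6-p->8}
[2] R0 @ {0↦0, 1↦5, 2↦1}  ⇒  7 nodes, 7 edges  {0-q->0 0-p->3 1-q->0 1-p->4 3-p->6 6-p->7 6-p->8}
[3] R0 @ {0↦1, 1↦4, 2↦0}  ⇒  6 nodes, 6 edges  {0-q->0 0-p->3 1-q->0 3-p->6 6-p->7 6-p->8}
[4] R0 @ {0↦6, 1↦7, 2↦0}  ⇒  5 nodes, 5 edges  {0-q->0 0-p->3 1-q->0 3-p->6 6-p->8}
[5] R0 @ {0↦6, 1↦8, 2↦0}  ⇒  4 nodes, 4 edges  {0-q->0 0-p->3 1-q->0 3-p->6}
[6] R0 @ {0↦3, 1↦6, 2↦0}  ⇒  3 nodes, 3 edges  {0-q->0 0-p->3 1-q->0}
[7] R0 @ {0↦0, 1↦3, 2↦1}  ⇒  2 nodes, 2 edges  {0-q->0 1-q->0}
normal form: no rule applies after step 7

Answer: 7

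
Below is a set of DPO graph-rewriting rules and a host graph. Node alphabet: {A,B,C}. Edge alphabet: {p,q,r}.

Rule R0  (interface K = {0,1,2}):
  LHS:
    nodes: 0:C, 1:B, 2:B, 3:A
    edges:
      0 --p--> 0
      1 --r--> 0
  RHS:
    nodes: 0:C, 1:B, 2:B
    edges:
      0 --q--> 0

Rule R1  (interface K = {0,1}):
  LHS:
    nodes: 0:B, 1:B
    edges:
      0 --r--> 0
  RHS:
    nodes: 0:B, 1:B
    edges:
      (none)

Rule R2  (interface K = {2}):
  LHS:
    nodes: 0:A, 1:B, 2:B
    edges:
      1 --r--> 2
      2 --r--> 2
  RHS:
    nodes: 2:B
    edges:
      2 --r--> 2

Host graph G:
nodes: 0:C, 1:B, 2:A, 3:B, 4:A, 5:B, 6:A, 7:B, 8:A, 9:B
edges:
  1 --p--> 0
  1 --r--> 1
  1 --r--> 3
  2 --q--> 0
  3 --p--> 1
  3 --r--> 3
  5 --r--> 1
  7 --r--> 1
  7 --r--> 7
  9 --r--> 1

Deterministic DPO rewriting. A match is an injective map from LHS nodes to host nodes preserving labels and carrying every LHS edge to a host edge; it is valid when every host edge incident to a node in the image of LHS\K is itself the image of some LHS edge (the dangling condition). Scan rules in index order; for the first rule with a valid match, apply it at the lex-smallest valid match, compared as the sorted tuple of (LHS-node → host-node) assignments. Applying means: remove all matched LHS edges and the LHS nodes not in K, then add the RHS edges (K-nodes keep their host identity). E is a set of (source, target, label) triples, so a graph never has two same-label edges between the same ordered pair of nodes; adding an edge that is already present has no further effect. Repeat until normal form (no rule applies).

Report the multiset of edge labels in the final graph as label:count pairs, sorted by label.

[0] host  ⇒  10 nodes, 10 edges  {1-p->0 1-r->1 1-r->3 2-q->0 3-p->1 3-r->3 5-r->1 7-r->1 7-r->7 9-r->1}
[1] R1 @ {0↦1, 1↦3}  ⇒  10 nodes, 9 edges  {1-p->0 1-r->3 2-q->0 3-p->1 3-r->3 5-r->1 7-r->1 7-r->7 9-r->1}
[2] R1 @ {0↦3, 1↦1}  ⇒  10 nodes, 8 edges  {1-p->0 1-r->3 2-q->0 3-p->1 5-r->1 7-r->1 7-r->7 9-r->1}
[3] R1 @ {0↦7, 1↦1}  ⇒  10 nodes, 7 edges  {1-p->0 1-r->3 2-q->0 3-p->1 5-r->1 7-r->1 9-r->1}
halt: no rule applies after step 3
NF edges: [(1, 0, 'p'), (1, 3, 'r'), (2, 0, 'q'), (3, 1, 'p'), (5, 1, 'r'), (7, 1, 'r'), (9, 1, 'r')]

Answer: p:2 q:1 r:4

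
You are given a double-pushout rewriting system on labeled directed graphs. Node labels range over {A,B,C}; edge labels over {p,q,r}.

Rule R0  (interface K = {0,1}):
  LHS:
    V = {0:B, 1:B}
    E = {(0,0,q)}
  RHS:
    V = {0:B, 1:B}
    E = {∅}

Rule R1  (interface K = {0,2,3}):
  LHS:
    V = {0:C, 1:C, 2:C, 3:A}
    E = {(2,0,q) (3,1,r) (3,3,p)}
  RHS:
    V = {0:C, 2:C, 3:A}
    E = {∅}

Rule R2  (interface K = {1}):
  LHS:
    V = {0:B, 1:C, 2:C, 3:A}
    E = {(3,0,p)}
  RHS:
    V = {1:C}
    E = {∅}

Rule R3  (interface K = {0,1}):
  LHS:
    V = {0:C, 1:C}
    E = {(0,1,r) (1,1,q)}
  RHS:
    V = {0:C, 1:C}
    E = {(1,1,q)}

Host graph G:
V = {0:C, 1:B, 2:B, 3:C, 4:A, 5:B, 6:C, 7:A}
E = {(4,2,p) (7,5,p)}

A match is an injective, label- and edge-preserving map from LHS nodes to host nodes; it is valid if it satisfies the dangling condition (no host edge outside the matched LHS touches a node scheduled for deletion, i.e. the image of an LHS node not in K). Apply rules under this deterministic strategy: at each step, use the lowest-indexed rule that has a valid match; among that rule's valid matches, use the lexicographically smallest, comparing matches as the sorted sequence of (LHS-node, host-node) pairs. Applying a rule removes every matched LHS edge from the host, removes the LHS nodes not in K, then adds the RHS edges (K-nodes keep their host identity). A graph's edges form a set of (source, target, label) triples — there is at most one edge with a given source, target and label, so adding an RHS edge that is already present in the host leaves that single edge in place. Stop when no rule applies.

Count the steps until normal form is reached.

Answer: 2

Derivation:
start.  V:8 E:2  edges: 4-p->2 7-p->5
1. fire R2 via {0↦2, 1↦0, 2↦3, 3↦4}  →  V:5 E:1  edges: 7-p->5
2. fire R2 via {0↦5, 1↦0, 2↦6, 3↦7}  →  V:2 E:0  edges: ∅
final graph: no rule applies after step 2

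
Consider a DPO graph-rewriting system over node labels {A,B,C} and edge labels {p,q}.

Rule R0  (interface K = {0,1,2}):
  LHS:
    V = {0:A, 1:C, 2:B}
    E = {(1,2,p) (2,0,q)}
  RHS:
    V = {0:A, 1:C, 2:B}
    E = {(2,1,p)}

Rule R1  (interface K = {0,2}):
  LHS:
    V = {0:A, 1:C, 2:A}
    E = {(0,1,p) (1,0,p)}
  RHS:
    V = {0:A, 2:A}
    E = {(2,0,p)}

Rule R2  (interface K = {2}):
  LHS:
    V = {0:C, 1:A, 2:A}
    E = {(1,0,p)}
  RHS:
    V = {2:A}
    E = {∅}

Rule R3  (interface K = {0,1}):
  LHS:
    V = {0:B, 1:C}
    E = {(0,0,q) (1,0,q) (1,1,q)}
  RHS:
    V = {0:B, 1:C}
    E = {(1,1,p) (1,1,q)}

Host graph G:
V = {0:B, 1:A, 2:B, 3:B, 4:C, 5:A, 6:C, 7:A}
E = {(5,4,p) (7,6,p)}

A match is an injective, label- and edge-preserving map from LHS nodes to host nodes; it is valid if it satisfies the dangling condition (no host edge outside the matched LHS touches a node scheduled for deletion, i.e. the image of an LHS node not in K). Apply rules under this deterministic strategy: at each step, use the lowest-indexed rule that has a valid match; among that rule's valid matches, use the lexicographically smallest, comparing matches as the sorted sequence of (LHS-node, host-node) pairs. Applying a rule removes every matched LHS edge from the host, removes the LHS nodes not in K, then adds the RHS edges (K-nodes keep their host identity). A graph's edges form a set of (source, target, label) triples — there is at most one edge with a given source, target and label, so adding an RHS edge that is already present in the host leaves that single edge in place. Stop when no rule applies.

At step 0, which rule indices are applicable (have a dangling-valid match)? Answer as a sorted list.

R0: no valid match — LHS pattern not found
R1: no valid match — LHS pattern not found
R2: 4 valid matches — {0↦4, 1↦5, 2↦1}, {0↦4, 1↦5, 2↦7}, {0↦6, 1↦7, 2↦1} (+1 more)
R3: no valid match — LHS pattern not found

Answer: [R2]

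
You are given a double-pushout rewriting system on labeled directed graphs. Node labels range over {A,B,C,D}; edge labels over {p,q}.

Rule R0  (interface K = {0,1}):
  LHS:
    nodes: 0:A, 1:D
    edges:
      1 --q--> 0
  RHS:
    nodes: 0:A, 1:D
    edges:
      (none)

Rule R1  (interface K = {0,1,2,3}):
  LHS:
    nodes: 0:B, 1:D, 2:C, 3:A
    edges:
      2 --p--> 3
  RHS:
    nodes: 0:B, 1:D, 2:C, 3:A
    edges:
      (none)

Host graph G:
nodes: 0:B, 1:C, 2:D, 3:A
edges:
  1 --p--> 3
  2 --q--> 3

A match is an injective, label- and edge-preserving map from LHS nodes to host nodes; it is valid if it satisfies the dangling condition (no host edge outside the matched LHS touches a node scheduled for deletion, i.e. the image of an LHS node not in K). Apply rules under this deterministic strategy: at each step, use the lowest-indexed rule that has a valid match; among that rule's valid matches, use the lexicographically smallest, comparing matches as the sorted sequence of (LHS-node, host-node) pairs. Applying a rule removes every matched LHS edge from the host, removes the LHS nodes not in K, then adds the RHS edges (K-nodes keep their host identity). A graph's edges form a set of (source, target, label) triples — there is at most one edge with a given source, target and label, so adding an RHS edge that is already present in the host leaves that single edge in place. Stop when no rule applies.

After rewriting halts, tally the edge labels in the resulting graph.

Answer: (no edges)

Steps:
initial: |V|=4 |E|=2  E = 1-p->3 2-q->3
step 1: apply R0 at {0↦3, 1↦2}  → |V|=4 |E|=1  E = 1-p->3
step 2: apply R1 at {0↦0, 1↦2, 2↦1, 3↦3}  → |V|=4 |E|=0  E = ∅
halt: no rule applies after step 2
NF edges: []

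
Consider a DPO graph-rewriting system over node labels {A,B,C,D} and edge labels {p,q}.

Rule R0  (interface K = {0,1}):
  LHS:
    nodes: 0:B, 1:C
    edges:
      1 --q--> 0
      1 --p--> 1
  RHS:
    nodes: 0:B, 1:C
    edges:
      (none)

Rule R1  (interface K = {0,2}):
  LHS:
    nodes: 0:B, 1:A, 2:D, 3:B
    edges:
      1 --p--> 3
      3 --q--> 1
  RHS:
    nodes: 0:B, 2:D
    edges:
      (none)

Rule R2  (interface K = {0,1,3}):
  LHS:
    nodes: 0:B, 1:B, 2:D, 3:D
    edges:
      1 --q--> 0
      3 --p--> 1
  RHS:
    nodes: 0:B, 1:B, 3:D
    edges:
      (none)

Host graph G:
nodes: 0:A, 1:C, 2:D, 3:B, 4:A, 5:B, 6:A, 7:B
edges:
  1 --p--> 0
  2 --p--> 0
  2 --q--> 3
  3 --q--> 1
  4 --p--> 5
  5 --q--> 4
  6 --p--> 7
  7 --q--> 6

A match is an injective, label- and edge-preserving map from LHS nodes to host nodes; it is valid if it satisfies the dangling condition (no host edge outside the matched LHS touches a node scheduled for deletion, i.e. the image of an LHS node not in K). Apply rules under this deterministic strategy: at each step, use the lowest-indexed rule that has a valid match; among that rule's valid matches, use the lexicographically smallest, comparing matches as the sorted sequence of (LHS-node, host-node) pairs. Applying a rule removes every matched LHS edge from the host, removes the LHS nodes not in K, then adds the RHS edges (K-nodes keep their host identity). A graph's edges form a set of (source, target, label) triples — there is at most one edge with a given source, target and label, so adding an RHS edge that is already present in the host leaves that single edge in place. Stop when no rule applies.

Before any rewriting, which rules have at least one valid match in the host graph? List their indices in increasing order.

R0: no valid match — LHS pattern not found
R1: 4 valid matches — {0↦3, 1↦4, 2↦2, 3↦5}, {0↦3, 1↦6, 2↦2, 3↦7}, {0↦5, 1↦6, 2↦2, 3↦7} (+1 more)
R2: no valid match — LHS pattern not found

Answer: [R1]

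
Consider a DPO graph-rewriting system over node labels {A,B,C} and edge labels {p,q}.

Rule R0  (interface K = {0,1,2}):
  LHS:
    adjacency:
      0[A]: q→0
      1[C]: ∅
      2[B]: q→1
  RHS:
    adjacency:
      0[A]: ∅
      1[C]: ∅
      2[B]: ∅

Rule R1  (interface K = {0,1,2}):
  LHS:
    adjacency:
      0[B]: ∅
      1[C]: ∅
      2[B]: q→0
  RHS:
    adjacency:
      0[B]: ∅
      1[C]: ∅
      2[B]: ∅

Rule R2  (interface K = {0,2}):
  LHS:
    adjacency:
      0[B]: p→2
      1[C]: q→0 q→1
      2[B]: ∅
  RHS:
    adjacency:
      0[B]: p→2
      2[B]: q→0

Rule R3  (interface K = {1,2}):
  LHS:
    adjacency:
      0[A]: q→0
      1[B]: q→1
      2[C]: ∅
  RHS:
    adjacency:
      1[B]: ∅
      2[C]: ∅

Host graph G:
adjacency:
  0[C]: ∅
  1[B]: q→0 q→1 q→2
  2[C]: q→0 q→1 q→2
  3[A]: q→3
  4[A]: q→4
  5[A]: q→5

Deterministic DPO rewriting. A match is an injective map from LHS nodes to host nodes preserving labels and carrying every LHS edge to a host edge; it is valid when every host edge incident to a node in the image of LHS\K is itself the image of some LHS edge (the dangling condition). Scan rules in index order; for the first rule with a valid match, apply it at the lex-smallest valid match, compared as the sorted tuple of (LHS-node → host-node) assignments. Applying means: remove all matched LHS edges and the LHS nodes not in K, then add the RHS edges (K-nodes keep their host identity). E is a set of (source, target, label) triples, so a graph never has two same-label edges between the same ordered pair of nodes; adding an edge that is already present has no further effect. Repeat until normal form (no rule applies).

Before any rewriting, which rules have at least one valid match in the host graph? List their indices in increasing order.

R0: 6 valid matches — {0↦3, 1↦0, 2↦1}, {0↦3, 1↦2, 2↦1}, {0↦4, 1↦0, 2↦1} (+3 more)
R1: no valid match — LHS pattern not found
R2: no valid match — LHS pattern not found
R3: 6 valid matches — {0↦3, 1↦1, 2↦0}, {0↦3, 1↦1, 2↦2}, {0↦4, 1↦1, 2↦0} (+3 more)

Answer: [R0,R3]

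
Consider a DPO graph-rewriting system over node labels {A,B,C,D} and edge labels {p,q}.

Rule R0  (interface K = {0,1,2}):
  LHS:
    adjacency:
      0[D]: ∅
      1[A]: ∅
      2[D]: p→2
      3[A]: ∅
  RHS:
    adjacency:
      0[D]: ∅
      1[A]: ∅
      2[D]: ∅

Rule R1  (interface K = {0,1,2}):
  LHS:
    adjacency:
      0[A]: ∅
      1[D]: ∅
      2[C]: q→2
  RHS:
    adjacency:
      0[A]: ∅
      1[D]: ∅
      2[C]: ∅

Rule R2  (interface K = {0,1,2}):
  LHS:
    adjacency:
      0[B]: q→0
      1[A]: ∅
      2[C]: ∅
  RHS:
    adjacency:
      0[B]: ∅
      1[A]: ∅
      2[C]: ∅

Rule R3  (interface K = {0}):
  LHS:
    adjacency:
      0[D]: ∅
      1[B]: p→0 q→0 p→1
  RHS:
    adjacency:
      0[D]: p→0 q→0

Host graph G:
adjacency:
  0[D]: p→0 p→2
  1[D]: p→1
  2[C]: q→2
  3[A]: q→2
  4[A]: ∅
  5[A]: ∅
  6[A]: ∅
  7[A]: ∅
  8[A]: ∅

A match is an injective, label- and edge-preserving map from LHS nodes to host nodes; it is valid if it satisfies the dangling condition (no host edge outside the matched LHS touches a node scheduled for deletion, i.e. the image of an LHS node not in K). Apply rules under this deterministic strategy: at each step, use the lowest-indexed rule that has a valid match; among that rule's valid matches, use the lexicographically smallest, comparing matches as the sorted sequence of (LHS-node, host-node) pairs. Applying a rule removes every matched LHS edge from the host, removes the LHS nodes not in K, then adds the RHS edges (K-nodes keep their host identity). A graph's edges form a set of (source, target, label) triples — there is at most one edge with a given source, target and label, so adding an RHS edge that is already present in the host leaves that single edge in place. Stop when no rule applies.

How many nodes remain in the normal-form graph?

Answer: 7

Derivation:
[0] host  ⇒  9 nodes, 5 edges  {0-p->0 0-p->2 1-p->1 2-q->2 3-q->2}
[1] R0 @ {0↦0, 1↦3, 2↦1, 3↦4}  ⇒  8 nodes, 4 edges  {0-p->0 0-p->2 2-q->2 3-q->2}
[2] R0 @ {0↦1, 1↦3, 2↦0, 3↦5}  ⇒  7 nodes, 3 edges  {0-p->2 2-q->2 3-q->2}
[3] R1 @ {0↦3, 1↦0, 2↦2}  ⇒  7 nodes, 2 edges  {0-p->2 3-q->2}
halt: no rule applies after step 3
NF nodes: {0:D, 1:D, 2:C, 3:A, 6:A, 7:A, 8:A}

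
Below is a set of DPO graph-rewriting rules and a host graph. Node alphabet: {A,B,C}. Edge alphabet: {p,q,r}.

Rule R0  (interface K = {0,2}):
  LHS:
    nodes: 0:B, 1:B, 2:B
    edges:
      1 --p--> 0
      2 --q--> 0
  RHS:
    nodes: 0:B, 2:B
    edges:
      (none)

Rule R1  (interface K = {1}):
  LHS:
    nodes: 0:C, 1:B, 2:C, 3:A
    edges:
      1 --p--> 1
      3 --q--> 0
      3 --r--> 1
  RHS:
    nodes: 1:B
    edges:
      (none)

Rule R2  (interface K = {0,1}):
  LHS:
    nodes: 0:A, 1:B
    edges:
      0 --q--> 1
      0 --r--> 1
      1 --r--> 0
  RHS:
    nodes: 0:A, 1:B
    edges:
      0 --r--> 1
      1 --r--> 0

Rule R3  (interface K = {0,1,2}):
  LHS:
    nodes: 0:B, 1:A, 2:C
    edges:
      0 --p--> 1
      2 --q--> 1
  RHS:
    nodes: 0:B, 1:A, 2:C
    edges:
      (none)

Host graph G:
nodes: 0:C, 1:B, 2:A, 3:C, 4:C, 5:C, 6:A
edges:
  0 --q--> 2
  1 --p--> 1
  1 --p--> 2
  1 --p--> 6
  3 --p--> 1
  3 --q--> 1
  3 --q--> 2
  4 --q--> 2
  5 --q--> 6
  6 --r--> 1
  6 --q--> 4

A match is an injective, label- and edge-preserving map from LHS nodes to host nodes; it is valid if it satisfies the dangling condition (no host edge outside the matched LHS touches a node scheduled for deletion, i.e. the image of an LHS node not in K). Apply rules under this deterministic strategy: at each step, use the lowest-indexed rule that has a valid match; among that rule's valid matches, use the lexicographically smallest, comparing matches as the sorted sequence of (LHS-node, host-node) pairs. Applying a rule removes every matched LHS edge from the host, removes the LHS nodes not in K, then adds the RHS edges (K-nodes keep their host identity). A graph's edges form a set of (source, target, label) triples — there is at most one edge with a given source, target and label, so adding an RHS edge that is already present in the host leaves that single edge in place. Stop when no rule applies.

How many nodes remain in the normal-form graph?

initial: |V|=7 |E|=11  E = 0-q->2 1-p->1 1-p->2 1-p->6 3-p->1 3-q->1 3-q->2 4-q->2 5-q->6 6-r->1 6-q->4
step 1: apply R3 at {0↦1, 1↦2, 2↦0}  → |V|=7 |E|=9  E = 1-p->1 1-p->6 3-p->1 3-q->1 3-q->2 4-q->2 5-q->6 6-r->1 6-q->4
step 2: apply R3 at {0↦1, 1↦6, 2↦5}  → |V|=7 |E|=7  E = 1-p->1 3-p->1 3-q->1 3-q->2 4-q->2 6-r->1 6-q->4
halt: no rule applies after step 2
NF nodes: {0:C, 1:B, 2:A, 3:C, 4:C, 5:C, 6:A}

Answer: 7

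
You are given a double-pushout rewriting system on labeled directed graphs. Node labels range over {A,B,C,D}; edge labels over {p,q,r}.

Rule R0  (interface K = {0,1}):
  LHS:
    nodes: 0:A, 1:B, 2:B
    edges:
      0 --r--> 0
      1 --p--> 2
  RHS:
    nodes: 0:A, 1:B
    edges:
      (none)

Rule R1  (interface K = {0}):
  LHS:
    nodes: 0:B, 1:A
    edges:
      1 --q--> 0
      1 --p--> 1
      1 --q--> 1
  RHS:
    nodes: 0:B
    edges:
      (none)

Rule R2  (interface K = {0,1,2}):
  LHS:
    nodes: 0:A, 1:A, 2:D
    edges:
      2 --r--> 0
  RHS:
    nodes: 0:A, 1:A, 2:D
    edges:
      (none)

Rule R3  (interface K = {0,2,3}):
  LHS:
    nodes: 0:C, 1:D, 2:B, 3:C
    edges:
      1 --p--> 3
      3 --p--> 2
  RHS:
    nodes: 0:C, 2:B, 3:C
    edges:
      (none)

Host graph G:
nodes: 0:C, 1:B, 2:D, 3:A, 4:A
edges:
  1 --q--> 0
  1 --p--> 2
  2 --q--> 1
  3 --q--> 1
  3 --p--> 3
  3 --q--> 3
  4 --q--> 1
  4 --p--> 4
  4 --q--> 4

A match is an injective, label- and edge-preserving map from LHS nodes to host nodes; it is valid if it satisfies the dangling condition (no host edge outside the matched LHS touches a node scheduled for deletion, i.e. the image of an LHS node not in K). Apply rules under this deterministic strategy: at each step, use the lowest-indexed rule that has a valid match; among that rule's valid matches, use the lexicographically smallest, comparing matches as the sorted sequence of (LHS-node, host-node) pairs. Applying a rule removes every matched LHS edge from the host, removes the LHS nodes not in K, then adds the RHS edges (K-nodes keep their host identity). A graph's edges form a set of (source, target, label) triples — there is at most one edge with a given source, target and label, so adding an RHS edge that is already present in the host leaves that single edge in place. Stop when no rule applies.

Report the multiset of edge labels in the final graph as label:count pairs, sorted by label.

start.  V:5 E:9  edges: 1-q->0 1-p->2 2-q->1 3-q->1 3-p->3 3-q->3 4-q->1 4-p->4 4-q->4
1. fire R1 via {0↦1, 1↦3}  →  V:4 E:6  edges: 1-q->0 1-p->2 2-q->1 4-q->1 4-p->4 4-q->4
2. fire R1 via {0↦1, 1↦4}  →  V:3 E:3  edges: 1-q->0 1-p->2 2-q->1
halt: no rule applies after step 2
NF edges: [(1, 0, 'q'), (1, 2, 'p'), (2, 1, 'q')]

Answer: p:1 q:2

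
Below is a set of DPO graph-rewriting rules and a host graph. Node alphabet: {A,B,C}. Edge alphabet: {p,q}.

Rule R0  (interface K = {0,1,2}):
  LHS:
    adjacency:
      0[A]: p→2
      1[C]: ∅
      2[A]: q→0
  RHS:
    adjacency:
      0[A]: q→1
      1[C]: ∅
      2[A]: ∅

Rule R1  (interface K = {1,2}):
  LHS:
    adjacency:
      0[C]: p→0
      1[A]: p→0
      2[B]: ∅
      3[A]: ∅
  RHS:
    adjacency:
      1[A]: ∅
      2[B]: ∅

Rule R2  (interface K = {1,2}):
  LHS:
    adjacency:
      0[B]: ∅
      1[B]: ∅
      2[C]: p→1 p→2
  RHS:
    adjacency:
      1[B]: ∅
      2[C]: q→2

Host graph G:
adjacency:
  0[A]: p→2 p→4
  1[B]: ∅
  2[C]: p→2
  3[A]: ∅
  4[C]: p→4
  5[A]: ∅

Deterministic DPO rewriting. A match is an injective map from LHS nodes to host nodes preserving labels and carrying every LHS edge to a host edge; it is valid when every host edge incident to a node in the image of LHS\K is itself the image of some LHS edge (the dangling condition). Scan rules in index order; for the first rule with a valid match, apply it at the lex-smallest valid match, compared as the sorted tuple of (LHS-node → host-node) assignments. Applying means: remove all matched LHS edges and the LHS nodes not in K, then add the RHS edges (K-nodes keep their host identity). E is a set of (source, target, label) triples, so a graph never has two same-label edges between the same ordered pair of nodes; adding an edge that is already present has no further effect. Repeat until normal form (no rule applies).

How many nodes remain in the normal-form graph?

Answer: 2

Rewrite trace:
start.  V:6 E:4  edges: 0-p->2 0-p->4 2-p->2 4-p->4
1. fire R1 via {0↦2, 1↦0, 2↦1, 3↦3}  →  V:4 E:2  edges: 0-p->4 4-p->4
2. fire R1 via {0↦4, 1↦0, 2↦1, 3↦5}  →  V:2 E:0  edges: ∅
normal form: no rule applies after step 2
NF nodes: {0:A, 1:B}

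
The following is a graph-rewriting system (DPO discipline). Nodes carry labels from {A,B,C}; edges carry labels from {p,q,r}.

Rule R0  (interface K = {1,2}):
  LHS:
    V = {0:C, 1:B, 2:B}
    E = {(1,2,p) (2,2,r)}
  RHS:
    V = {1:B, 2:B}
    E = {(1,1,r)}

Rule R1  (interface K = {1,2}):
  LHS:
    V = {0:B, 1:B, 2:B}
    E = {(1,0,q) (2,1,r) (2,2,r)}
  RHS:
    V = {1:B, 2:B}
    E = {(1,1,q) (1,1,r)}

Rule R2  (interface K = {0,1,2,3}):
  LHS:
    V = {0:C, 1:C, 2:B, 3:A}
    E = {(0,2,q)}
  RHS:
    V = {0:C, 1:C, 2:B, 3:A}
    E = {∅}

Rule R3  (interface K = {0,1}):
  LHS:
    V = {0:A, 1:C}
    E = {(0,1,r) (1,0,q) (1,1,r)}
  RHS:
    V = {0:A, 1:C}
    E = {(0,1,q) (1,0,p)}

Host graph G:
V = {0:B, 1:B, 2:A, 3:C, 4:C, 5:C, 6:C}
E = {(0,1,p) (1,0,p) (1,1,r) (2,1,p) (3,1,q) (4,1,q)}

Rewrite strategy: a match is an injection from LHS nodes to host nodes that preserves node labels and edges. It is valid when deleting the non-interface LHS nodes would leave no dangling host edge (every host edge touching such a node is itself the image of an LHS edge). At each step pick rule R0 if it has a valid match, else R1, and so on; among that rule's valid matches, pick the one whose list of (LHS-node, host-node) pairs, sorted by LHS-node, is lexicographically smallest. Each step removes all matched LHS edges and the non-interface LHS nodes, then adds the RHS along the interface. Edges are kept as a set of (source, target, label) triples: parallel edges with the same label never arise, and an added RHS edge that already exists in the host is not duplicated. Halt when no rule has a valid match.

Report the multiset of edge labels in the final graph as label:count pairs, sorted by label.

Answer: p:1 r:1

Rewrite trace:
[0] host  ⇒  7 nodes, 6 edges  {0-p->1 1-p->0 1-r->1 2-p->1 3-q->1 4-q->1}
[1] R0 @ {0↦5, 1↦0, 2↦1}  ⇒  6 nodes, 5 edges  {0-r->0 1-p->0 2-p->1 3-q->1 4-q->1}
[2] R0 @ {0↦6, 1↦1, 2↦0}  ⇒  5 nodes, 4 edges  {1-r->1 2-p->1 3-q->1 4-q->1}
[3] R2 @ {0↦3, 1↦4, 2↦1, 3↦2}  ⇒  5 nodes, 3 edges  {1-r->1 2-p->1 4-q->1}
[4] R2 @ {0↦4, 1↦3, 2↦1, 3↦2}  ⇒  5 nodes, 2 edges  {1-r->1 2-p->1}
normal form: no rule applies after step 4
NF edges: [(1, 1, 'r'), (2, 1, 'p')]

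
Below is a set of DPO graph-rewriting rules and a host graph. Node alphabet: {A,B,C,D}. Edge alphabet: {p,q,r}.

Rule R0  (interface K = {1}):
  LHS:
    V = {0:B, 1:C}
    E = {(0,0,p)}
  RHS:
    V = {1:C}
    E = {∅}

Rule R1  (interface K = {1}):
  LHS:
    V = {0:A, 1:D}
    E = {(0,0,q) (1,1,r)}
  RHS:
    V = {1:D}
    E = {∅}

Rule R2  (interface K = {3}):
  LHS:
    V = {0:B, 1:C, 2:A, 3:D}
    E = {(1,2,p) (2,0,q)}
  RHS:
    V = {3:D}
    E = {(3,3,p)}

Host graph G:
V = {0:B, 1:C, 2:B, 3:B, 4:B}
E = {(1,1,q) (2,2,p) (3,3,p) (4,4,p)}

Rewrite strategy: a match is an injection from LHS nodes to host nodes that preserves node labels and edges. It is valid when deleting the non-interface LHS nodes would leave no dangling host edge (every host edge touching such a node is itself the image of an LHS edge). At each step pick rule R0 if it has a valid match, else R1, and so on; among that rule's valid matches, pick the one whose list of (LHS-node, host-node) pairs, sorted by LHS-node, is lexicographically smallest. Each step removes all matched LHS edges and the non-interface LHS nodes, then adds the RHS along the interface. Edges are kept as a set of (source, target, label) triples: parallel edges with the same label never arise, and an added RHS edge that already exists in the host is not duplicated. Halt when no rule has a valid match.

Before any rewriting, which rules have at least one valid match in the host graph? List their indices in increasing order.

Answer: [R0]

Derivation:
R0: 3 valid matches — {0↦2, 1↦1}, {0↦3, 1↦1}, {0↦4, 1↦1}
R1: no valid match — LHS pattern not found
R2: no valid match — LHS pattern not found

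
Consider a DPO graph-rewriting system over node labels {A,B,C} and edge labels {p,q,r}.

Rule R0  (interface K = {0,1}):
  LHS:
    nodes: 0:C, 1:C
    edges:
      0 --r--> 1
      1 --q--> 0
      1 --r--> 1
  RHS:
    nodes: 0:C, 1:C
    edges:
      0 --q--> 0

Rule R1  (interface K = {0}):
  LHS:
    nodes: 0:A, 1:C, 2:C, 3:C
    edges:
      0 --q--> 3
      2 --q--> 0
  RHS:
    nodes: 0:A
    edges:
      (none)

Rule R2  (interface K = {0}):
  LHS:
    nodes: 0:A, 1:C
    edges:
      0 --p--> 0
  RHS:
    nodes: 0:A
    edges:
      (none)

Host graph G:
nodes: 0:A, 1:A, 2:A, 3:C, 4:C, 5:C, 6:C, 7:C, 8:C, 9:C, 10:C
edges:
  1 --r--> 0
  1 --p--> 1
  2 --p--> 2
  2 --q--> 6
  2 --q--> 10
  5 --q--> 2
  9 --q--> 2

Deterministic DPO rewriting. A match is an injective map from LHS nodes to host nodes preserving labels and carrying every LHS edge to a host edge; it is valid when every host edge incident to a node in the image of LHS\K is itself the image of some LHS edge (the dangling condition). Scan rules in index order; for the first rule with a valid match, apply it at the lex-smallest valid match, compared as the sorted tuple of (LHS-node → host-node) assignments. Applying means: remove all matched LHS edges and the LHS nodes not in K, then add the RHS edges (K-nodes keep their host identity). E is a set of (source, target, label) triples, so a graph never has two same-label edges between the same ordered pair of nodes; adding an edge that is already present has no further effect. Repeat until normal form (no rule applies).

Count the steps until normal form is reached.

Answer: 4

Steps:
initial: |V|=11 |E|=7  E = 1-r->0 1-p->1 2-p->2 2-q->6 2-q->10 5-q->2 9-q->2
step 1: apply R1 at {0↦2, 1↦3, 2↦5, 3↦6}  → |V|=8 |E|=5  E = 1-r->0 1-p->1 2-p->2 2-q->10 9-q->2
step 2: apply R1 at {0↦2, 1↦4, 2↦9, 3↦10}  → |V|=5 |E|=3  E = 1-r->0 1-p->1 2-p->2
step 3: apply R2 at {0↦1, 1↦7}  → |V|=4 |E|=2  E = 1-r->0 2-p->2
step 4: apply R2 at {0↦2, 1↦8}  → |V|=3 |E|=1  E = 1-r->0
final graph: no rule applies after step 4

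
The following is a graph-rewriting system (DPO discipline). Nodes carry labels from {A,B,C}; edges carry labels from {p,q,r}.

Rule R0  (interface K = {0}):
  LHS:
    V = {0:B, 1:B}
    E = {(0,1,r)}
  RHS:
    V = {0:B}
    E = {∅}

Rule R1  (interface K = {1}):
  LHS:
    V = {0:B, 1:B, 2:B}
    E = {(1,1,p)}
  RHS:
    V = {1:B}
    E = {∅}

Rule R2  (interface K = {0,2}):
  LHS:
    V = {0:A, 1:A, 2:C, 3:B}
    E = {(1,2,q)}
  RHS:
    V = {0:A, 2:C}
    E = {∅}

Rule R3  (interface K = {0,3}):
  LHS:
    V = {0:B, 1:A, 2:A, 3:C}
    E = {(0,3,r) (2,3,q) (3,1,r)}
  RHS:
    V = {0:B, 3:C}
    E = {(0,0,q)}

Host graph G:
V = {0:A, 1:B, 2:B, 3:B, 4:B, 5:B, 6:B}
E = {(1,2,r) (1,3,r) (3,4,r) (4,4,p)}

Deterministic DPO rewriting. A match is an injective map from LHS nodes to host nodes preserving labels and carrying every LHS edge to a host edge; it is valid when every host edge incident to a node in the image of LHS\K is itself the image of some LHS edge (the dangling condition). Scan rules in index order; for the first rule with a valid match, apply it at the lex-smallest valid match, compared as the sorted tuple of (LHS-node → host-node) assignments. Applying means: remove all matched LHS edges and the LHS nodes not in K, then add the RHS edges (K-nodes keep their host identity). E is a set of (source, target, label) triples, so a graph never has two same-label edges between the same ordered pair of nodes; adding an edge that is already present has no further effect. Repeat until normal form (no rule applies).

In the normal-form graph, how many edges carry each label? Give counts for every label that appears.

initial: |V|=7 |E|=4  E = 1-r->2 1-r->3 3-r->4 4-p->4
step 1: apply R0 at {0↦1, 1↦2}  → |V|=6 |E|=3  E = 1-r->3 3-r->4 4-p->4
step 2: apply R1 at {0↦5, 1↦4, 2↦6}  → |V|=4 |E|=2  E = 1-r->3 3-r->4
step 3: apply R0 at {0↦3, 1↦4}  → |V|=3 |E|=1  E = 1-r->3
step 4: apply R0 at {0↦1, 1↦3}  → |V|=2 |E|=0  E = ∅
normal form: no rule applies after step 4
NF edges: []

Answer: (no edges)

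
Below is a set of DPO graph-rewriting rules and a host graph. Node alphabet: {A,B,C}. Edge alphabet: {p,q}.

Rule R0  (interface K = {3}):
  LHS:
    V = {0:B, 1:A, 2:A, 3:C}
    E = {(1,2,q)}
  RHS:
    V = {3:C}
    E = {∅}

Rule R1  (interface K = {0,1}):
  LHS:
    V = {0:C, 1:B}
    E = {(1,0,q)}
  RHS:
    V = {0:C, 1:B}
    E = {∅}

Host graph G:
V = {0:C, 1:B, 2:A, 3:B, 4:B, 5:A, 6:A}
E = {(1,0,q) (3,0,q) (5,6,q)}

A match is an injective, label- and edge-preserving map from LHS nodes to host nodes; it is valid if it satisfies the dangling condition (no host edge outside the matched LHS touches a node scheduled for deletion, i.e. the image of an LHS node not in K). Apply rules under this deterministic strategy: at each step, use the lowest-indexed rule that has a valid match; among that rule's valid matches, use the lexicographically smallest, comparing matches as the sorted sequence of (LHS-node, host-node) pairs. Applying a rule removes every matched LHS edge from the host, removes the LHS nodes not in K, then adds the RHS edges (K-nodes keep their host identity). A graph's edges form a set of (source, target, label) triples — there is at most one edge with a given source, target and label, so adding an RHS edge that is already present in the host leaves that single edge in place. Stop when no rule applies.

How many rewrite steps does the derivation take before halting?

start.  V:7 E:3  edges: 1-q->0 3-q->0 5-q->6
1. fire R0 via {0↦4, 1↦5, 2↦6, 3↦0}  →  V:4 E:2  edges: 1-q->0 3-q->0
2. fire R1 via {0↦0, 1↦1}  →  V:4 E:1  edges: 3-q->0
3. fire R1 via {0↦0, 1↦3}  →  V:4 E:0  edges: ∅
final graph: no rule applies after step 3

Answer: 3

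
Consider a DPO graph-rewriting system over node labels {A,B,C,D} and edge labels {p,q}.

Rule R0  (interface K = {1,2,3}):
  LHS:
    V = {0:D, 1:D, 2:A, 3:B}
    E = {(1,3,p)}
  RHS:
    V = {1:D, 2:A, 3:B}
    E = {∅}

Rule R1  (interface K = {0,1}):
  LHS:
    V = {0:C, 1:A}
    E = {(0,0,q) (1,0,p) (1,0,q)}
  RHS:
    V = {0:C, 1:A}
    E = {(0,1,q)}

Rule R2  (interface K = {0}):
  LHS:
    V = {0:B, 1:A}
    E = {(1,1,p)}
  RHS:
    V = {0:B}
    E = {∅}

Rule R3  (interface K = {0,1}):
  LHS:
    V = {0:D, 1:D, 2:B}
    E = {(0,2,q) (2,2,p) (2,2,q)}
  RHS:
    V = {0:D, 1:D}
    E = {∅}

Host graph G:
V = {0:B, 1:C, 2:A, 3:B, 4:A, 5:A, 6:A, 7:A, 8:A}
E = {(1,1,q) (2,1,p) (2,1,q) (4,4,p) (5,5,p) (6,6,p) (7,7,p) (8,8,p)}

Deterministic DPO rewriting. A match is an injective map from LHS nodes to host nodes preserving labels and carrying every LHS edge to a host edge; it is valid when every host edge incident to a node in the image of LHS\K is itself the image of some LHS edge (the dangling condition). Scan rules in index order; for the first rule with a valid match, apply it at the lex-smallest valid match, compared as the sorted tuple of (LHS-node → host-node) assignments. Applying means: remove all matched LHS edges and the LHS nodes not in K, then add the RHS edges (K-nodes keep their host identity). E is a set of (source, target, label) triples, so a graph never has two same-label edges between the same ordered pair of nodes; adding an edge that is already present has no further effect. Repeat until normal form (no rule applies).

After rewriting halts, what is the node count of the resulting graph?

start.  V:9 E:8  edges: 1-q->1 2-p->1 2-q->1 4-p->4 5-p->5 6-p->6 7-p->7 8-p->8
1. fire R1 via {0↦1, 1↦2}  →  V:9 E:6  edges: 1-q->2 4-p->4 5-p->5 6-p->6 7-p->7 8-p->8
2. fire R2 via {0↦0, 1↦4}  →  V:8 E:5  edges: 1-q->2 5-p->5 6-p->6 7-p->7 8-p->8
3. fire R2 via {0↦0, 1↦5}  →  V:7 E:4  edges: 1-q->2 6-p->6 7-p->7 8-p->8
4. fire R2 via {0↦0, 1↦6}  →  V:6 E:3  edges: 1-q->2 7-p->7 8-p->8
5. fire R2 via {0↦0, 1↦7}  →  V:5 E:2  edges: 1-q->2 8-p->8
6. fire R2 via {0↦0, 1↦8}  →  V:4 E:1  edges: 1-q->2
halt: no rule applies after step 6
NF nodes: {0:B, 1:C, 2:A, 3:B}

Answer: 4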